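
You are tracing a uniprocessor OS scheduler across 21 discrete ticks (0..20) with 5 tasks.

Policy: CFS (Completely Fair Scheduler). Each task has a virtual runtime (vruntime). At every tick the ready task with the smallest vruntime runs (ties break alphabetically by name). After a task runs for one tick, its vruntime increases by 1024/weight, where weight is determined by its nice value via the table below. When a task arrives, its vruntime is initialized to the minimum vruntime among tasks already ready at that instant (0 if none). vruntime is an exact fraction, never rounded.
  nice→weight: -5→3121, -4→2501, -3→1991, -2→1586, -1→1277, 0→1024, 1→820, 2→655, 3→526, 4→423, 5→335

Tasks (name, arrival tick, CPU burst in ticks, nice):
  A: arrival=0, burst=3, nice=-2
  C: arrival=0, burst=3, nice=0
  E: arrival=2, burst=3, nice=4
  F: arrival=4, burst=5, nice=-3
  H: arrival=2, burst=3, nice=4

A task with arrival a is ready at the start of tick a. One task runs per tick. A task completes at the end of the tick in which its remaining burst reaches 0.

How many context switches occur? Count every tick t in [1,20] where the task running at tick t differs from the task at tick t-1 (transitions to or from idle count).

t=0: vr[A=0 C=0] → run A
t=1: vr[A=512/793 C=0] → run C
t=2: vr[A=512/793 C=1 E=512/793 H=512/793] → run A
t=3: vr[A=1024/793 C=1 E=512/793 H=512/793] → run E
t=4: vr[A=1024/793 C=1 E=1028608/335439 F=512/793 H=512/793] → run F
t=5: vr[A=1024/793 C=1 E=1028608/335439 F=1831424/1578863 H=512/793] → run H
t=6: vr[A=1024/793 C=1 E=1028608/335439 F=1831424/1578863 H=1028608/335439] → run C
t=7: vr[A=1024/793 C=2 E=1028608/335439 F=1831424/1578863 H=1028608/335439] → run F
t=8: vr[A=1024/793 C=2 E=1028608/335439 F=2643456/1578863 H=1028608/335439] → run A
t=9: vr[C=2 E=1028608/335439 F=2643456/1578863 H=1028608/335439] → run F
t=10: vr[C=2 E=1028608/335439 F=3455488/1578863 H=1028608/335439] → run C
t=11: vr[E=1028608/335439 F=3455488/1578863 H=1028608/335439] → run F
t=12: vr[E=1028608/335439 F=4267520/1578863 H=1028608/335439] → run F
t=13: vr[E=1028608/335439 H=1028608/335439] → run E
t=14: vr[E=1840640/335439 H=1028608/335439] → run H
t=15: vr[E=1840640/335439 H=1840640/335439] → run E
t=16: vr[H=1840640/335439] → run H
t=17: (idle)
t=18: (idle)
t=19: (idle)
t=20: (idle)

context switches = 16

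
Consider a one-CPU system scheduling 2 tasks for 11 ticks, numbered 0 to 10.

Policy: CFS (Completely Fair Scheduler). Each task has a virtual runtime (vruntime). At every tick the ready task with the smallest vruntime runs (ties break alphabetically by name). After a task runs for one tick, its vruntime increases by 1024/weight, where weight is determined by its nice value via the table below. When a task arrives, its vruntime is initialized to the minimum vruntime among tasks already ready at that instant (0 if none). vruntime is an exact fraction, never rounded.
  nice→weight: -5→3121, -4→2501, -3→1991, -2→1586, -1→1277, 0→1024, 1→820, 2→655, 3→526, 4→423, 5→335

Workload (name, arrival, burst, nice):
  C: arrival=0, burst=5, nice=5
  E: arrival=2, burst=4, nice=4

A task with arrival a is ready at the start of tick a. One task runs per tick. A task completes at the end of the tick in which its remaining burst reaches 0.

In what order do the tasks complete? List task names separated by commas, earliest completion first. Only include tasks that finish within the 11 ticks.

completion order = C, E

t=0: vr[C=0] → run C
t=1: vr[C=1024/335] → run C
t=2: vr[C=2048/335 E=2048/335] → run C
t=3: vr[C=3072/335 E=2048/335] → run E
t=4: vr[C=3072/335 E=1209344/141705] → run E
t=5: vr[C=3072/335 E=1552384/141705] → run C
t=6: vr[C=4096/335 E=1552384/141705] → run E
t=7: vr[C=4096/335 E=631808/47235] → run C
t=8: vr[E=631808/47235] → run E
t=9: (idle)
t=10: (idle)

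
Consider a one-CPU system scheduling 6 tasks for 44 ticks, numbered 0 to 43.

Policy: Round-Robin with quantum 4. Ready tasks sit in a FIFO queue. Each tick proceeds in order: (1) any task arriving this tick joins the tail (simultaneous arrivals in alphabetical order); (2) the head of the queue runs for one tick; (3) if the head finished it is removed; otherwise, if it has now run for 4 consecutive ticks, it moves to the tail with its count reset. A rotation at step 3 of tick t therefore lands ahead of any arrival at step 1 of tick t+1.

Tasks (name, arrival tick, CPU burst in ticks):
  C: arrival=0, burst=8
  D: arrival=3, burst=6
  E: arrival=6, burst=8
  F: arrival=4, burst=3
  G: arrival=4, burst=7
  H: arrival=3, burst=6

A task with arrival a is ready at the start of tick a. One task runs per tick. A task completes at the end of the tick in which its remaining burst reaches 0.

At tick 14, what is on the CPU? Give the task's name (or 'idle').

t=0: queue=[C] q_used=0 → run C
t=1: queue=[C] q_used=1 → run C
t=2: queue=[C] q_used=2 → run C
t=3: queue=[C,D,H] q_used=3 → run C
t=4: queue=[D,H,C,F,G] q_used=0 → run D
t=5: queue=[D,H,C,F,G] q_used=1 → run D
t=6: queue=[D,H,C,F,G,E] q_used=2 → run D
t=7: queue=[D,H,C,F,G,E] q_used=3 → run D
t=8: queue=[H,C,F,G,E,D] q_used=0 → run H
t=9: queue=[H,C,F,G,E,D] q_used=1 → run H
t=10: queue=[H,C,F,G,E,D] q_used=2 → run H
t=11: queue=[H,C,F,G,E,D] q_used=3 → run H
t=12: queue=[C,F,G,E,D,H] q_used=0 → run C
t=13: queue=[C,F,G,E,D,H] q_used=1 → run C
t=14: queue=[C,F,G,E,D,H] q_used=2 → run C
t=15: queue=[C,F,G,E,D,H] q_used=3 → run C
t=16: queue=[F,G,E,D,H] q_used=0 → run F
t=17: queue=[F,G,E,D,H] q_used=1 → run F
t=18: queue=[F,G,E,D,H] q_used=2 → run F
t=19: queue=[G,E,D,H] q_used=0 → run G
t=20: queue=[G,E,D,H] q_used=1 → run G
t=21: queue=[G,E,D,H] q_used=2 → run G
t=22: queue=[G,E,D,H] q_used=3 → run G
t=23: queue=[E,D,H,G] q_used=0 → run E
t=24: queue=[E,D,H,G] q_used=1 → run E
t=25: queue=[E,D,H,G] q_used=2 → run E
t=26: queue=[E,D,H,G] q_used=3 → run E
t=27: queue=[D,H,G,E] q_used=0 → run D
t=28: queue=[D,H,G,E] q_used=1 → run D
t=29: queue=[H,G,E] q_used=0 → run H
t=30: queue=[H,G,E] q_used=1 → run H
t=31: queue=[G,E] q_used=0 → run G
t=32: queue=[G,E] q_used=1 → run G
t=33: queue=[G,E] q_used=2 → run G
t=34: queue=[E] q_used=0 → run E
t=35: queue=[E] q_used=1 → run E
t=36: queue=[E] q_used=2 → run E
t=37: queue=[E] q_used=3 → run E
t=38: (idle)
t=39: (idle)
t=40: (idle)
t=41: (idle)
t=42: (idle)
t=43: (idle)

running at tick 14 = C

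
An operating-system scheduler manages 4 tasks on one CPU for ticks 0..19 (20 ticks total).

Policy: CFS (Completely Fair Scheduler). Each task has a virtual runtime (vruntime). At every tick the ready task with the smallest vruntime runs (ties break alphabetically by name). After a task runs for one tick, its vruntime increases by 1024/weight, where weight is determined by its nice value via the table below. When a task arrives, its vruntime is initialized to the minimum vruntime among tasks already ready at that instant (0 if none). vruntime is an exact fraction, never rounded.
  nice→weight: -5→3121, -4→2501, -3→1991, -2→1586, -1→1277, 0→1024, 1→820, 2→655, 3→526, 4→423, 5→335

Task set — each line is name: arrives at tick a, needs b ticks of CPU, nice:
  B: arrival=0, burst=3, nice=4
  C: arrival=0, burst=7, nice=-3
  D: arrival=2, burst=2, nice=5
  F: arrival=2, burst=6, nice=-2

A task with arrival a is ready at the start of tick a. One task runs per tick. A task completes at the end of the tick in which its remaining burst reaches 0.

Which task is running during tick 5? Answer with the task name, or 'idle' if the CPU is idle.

running at tick 5 = C

t=0: vr[B=0 C=0] → run B
t=1: vr[B=1024/423 C=0] → run C
t=2: vr[B=1024/423 C=1024/1991 D=1024/1991 F=1024/1991] → run C
t=3: vr[B=1024/423 C=2048/1991 D=1024/1991 F=1024/1991] → run D
t=4: vr[B=1024/423 C=2048/1991 D=2381824/666985 F=1024/1991] → run F
t=5: vr[B=1024/423 C=2048/1991 D=2381824/666985 F=1831424/1578863] → run C
t=6: vr[B=1024/423 C=3072/1991 D=2381824/666985 F=1831424/1578863] → run F
t=7: vr[B=1024/423 C=3072/1991 D=2381824/666985 F=2850816/1578863] → run C
t=8: vr[B=1024/423 C=4096/1991 D=2381824/666985 F=2850816/1578863] → run F
t=9: vr[B=1024/423 C=4096/1991 D=2381824/666985 F=3870208/1578863] → run C
t=10: vr[B=1024/423 C=5120/1991 D=2381824/666985 F=3870208/1578863] → run B
t=11: vr[B=2048/423 C=5120/1991 D=2381824/666985 F=3870208/1578863] → run F
t=12: vr[B=2048/423 C=5120/1991 D=2381824/666985 F=4889600/1578863] → run C
t=13: vr[B=2048/423 C=6144/1991 D=2381824/666985 F=4889600/1578863] → run C
t=14: vr[B=2048/423 D=2381824/666985 F=4889600/1578863] → run F
t=15: vr[B=2048/423 D=2381824/666985 F=5908992/1578863] → run D
t=16: vr[B=2048/423 F=5908992/1578863] → run F
t=17: vr[B=2048/423] → run B
t=18: (idle)
t=19: (idle)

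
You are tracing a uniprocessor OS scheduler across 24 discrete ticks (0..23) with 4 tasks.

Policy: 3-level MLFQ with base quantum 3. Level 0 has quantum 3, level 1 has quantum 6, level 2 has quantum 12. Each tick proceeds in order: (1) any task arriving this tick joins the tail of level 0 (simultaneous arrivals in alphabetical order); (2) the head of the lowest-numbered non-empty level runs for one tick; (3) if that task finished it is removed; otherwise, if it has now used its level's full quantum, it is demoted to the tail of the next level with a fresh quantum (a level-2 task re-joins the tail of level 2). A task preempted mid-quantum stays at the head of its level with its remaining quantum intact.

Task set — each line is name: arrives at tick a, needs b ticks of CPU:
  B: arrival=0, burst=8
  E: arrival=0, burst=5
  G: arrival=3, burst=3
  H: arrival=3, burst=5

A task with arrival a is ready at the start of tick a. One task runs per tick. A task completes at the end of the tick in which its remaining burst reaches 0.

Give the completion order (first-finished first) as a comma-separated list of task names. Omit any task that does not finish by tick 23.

t=0: L0/L1/L2 = BE/-/- → run B
t=1: L0/L1/L2 = BE/-/- → run B
t=2: L0/L1/L2 = BE/-/- → run B
t=3: L0/L1/L2 = EGH/B/- → run E
t=4: L0/L1/L2 = EGH/B/- → run E
t=5: L0/L1/L2 = EGH/B/- → run E
t=6: L0/L1/L2 = GH/BE/- → run G
t=7: L0/L1/L2 = GH/BE/- → run G
t=8: L0/L1/L2 = GH/BE/- → run G
t=9: L0/L1/L2 = H/BE/- → run H
t=10: L0/L1/L2 = H/BE/- → run H
t=11: L0/L1/L2 = H/BE/- → run H
t=12: L0/L1/L2 = -/BEH/- → run B
t=13: L0/L1/L2 = -/BEH/- → run B
t=14: L0/L1/L2 = -/BEH/- → run B
t=15: L0/L1/L2 = -/BEH/- → run B
t=16: L0/L1/L2 = -/BEH/- → run B
t=17: L0/L1/L2 = -/EH/- → run E
t=18: L0/L1/L2 = -/EH/- → run E
t=19: L0/L1/L2 = -/H/- → run H
t=20: L0/L1/L2 = -/H/- → run H
t=21: (idle)
t=22: (idle)
t=23: (idle)

completion order = G, B, E, H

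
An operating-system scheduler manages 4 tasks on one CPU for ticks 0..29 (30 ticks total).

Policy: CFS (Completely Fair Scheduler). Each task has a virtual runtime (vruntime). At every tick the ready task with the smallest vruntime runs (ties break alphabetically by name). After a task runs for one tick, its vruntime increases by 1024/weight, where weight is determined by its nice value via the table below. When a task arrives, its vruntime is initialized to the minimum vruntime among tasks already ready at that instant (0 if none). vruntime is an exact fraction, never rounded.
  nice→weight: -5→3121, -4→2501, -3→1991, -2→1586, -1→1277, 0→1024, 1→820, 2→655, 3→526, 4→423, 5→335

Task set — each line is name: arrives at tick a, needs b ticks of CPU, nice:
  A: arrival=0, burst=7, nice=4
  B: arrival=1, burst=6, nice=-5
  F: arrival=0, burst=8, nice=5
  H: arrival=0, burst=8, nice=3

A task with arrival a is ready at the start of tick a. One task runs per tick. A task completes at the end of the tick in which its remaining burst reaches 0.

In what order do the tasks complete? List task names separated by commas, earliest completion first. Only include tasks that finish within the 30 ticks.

completion order = B, H, A, F

t=0: vr[A=0 F=0 H=0] → run A
t=1: vr[A=1024/423 B=0 F=0 H=0] → run B
t=2: vr[A=1024/423 B=1024/3121 F=0 H=0] → run F
t=3: vr[A=1024/423 B=1024/3121 F=1024/335 H=0] → run H
t=4: vr[A=1024/423 B=1024/3121 F=1024/335 H=512/263] → run B
t=5: vr[A=1024/423 B=2048/3121 F=1024/335 H=512/263] → run B
t=6: vr[A=1024/423 B=3072/3121 F=1024/335 H=512/263] → run B
t=7: vr[A=1024/423 B=4096/3121 F=1024/335 H=512/263] → run B
t=8: vr[A=1024/423 B=5120/3121 F=1024/335 H=512/263] → run B
t=9: vr[A=1024/423 F=1024/335 H=512/263] → run H
t=10: vr[A=1024/423 F=1024/335 H=1024/263] → run A
t=11: vr[A=2048/423 F=1024/335 H=1024/263] → run F
t=12: vr[A=2048/423 F=2048/335 H=1024/263] → run H
t=13: vr[A=2048/423 F=2048/335 H=1536/263] → run A
t=14: vr[A=1024/141 F=2048/335 H=1536/263] → run H
t=15: vr[A=1024/141 F=2048/335 H=2048/263] → run F
t=16: vr[A=1024/141 F=3072/335 H=2048/263] → run A
t=17: vr[A=4096/423 F=3072/335 H=2048/263] → run H
t=18: vr[A=4096/423 F=3072/335 H=2560/263] → run F
t=19: vr[A=4096/423 F=4096/335 H=2560/263] → run A
t=20: vr[A=5120/423 F=4096/335 H=2560/263] → run H
t=21: vr[A=5120/423 F=4096/335 H=3072/263] → run H
t=22: vr[A=5120/423 F=4096/335 H=3584/263] → run A
t=23: vr[A=2048/141 F=4096/335 H=3584/263] → run F
t=24: vr[A=2048/141 F=1024/67 H=3584/263] → run H
t=25: vr[A=2048/141 F=1024/67] → run A
t=26: vr[F=1024/67] → run F
t=27: vr[F=6144/335] → run F
t=28: vr[F=7168/335] → run F
t=29: (idle)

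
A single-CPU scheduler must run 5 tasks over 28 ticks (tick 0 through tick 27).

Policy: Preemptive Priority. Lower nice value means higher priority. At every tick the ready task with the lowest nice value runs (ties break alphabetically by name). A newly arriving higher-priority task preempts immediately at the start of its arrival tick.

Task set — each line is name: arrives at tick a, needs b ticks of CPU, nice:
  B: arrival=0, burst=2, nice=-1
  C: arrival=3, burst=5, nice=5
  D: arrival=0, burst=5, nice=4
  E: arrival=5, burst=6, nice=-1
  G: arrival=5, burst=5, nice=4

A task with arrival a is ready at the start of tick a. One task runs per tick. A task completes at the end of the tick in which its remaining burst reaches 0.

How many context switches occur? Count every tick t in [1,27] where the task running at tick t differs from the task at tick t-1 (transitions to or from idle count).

context switches = 6

t=0: ready={B,D} → run B
t=1: ready={B,D} → run B
t=2: ready={D} → run D
t=3: ready={C,D} → run D
t=4: ready={C,D} → run D
t=5: ready={C,D,E,G} → run E
t=6: ready={C,D,E,G} → run E
t=7: ready={C,D,E,G} → run E
t=8: ready={C,D,E,G} → run E
t=9: ready={C,D,E,G} → run E
t=10: ready={C,D,E,G} → run E
t=11: ready={C,D,G} → run D
t=12: ready={C,D,G} → run D
t=13: ready={C,G} → run G
t=14: ready={C,G} → run G
t=15: ready={C,G} → run G
t=16: ready={C,G} → run G
t=17: ready={C,G} → run G
t=18: ready={C} → run C
t=19: ready={C} → run C
t=20: ready={C} → run C
t=21: ready={C} → run C
t=22: ready={C} → run C
t=23: (idle)
t=24: (idle)
t=25: (idle)
t=26: (idle)
t=27: (idle)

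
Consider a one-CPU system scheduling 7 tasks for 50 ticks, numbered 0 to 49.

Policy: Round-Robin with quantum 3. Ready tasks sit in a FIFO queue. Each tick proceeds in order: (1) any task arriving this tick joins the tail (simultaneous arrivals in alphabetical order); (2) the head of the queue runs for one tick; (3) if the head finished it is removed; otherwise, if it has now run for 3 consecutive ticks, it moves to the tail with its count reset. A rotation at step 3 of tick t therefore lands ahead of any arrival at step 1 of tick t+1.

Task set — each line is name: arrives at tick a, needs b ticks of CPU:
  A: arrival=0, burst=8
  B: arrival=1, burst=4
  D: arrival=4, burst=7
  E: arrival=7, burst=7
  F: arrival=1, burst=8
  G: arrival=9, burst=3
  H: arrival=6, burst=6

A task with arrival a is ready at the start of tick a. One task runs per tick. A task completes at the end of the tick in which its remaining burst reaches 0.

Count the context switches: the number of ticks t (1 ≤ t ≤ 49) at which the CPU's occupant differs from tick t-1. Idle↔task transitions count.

context switches = 17

t=0: queue=[A] q_used=0 → run A
t=1: queue=[A,B,F] q_used=1 → run A
t=2: queue=[A,B,F] q_used=2 → run A
t=3: queue=[B,F,A] q_used=0 → run B
t=4: queue=[B,F,A,D] q_used=1 → run B
t=5: queue=[B,F,A,D] q_used=2 → run B
t=6: queue=[F,A,D,B,H] q_used=0 → run F
t=7: queue=[F,A,D,B,H,E] q_used=1 → run F
t=8: queue=[F,A,D,B,H,E] q_used=2 → run F
t=9: queue=[A,D,B,H,E,F,G] q_used=0 → run A
t=10: queue=[A,D,B,H,E,F,G] q_used=1 → run A
t=11: queue=[A,D,B,H,E,F,G] q_used=2 → run A
t=12: queue=[D,B,H,E,F,G,A] q_used=0 → run D
t=13: queue=[D,B,H,E,F,G,A] q_used=1 → run D
t=14: queue=[D,B,H,E,F,G,A] q_used=2 → run D
t=15: queue=[B,H,E,F,G,A,D] q_used=0 → run B
t=16: queue=[H,E,F,G,A,D] q_used=0 → run H
t=17: queue=[H,E,F,G,A,D] q_used=1 → run H
t=18: queue=[H,E,F,G,A,D] q_used=2 → run H
t=19: queue=[E,F,G,A,D,H] q_used=0 → run E
t=20: queue=[E,F,G,A,D,H] q_used=1 → run E
t=21: queue=[E,F,G,A,D,H] q_used=2 → run E
t=22: queue=[F,G,A,D,H,E] q_used=0 → run F
t=23: queue=[F,G,A,D,H,E] q_used=1 → run F
t=24: queue=[F,G,A,D,H,E] q_used=2 → run F
t=25: queue=[G,A,D,H,E,F] q_used=0 → run G
t=26: queue=[G,A,D,H,E,F] q_used=1 → run G
t=27: queue=[G,A,D,H,E,F] q_used=2 → run G
t=28: queue=[A,D,H,E,F] q_used=0 → run A
t=29: queue=[A,D,H,E,F] q_used=1 → run A
t=30: queue=[D,H,E,F] q_used=0 → run D
t=31: queue=[D,H,E,F] q_used=1 → run D
t=32: queue=[D,H,E,F] q_used=2 → run D
t=33: queue=[H,E,F,D] q_used=0 → run H
t=34: queue=[H,E,F,D] q_used=1 → run H
t=35: queue=[H,E,F,D] q_used=2 → run H
t=36: queue=[E,F,D] q_used=0 → run E
t=37: queue=[E,F,D] q_used=1 → run E
t=38: queue=[E,F,D] q_used=2 → run E
t=39: queue=[F,D,E] q_used=0 → run F
t=40: queue=[F,D,E] q_used=1 → run F
t=41: queue=[D,E] q_used=0 → run D
t=42: queue=[E] q_used=0 → run E
t=43: (idle)
t=44: (idle)
t=45: (idle)
t=46: (idle)
t=47: (idle)
t=48: (idle)
t=49: (idle)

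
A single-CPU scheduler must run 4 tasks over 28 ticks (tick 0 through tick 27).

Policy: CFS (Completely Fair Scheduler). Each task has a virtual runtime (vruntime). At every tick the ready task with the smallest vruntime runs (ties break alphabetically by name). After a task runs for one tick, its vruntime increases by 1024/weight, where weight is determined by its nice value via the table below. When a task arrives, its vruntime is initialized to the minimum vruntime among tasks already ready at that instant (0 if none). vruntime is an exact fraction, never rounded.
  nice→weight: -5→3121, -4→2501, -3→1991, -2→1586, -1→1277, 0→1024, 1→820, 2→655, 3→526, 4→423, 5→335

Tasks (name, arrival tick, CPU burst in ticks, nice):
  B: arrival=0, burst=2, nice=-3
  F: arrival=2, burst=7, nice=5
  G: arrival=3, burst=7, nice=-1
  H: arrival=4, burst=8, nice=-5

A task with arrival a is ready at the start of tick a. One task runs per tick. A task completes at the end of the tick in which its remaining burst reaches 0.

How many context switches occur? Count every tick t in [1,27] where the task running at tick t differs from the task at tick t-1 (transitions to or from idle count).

t=0: vr[B=0] → run B
t=1: vr[B=1024/1991] → run B
t=2: vr[F=0] → run F
t=3: vr[F=1024/335 G=1024/335] → run F
t=4: vr[F=2048/335 G=1024/335 H=1024/335] → run G
t=5: vr[F=2048/335 G=1650688/427795 H=1024/335] → run H
t=6: vr[F=2048/335 G=1650688/427795 H=3538944/1045535] → run H
t=7: vr[F=2048/335 G=1650688/427795 H=3881984/1045535] → run H
t=8: vr[F=2048/335 G=1650688/427795 H=4225024/1045535] → run G
t=9: vr[F=2048/335 G=1993728/427795 H=4225024/1045535] → run H
t=10: vr[F=2048/335 G=1993728/427795 H=4568064/1045535] → run H
t=11: vr[F=2048/335 G=1993728/427795 H=4911104/1045535] → run G
t=12: vr[F=2048/335 G=2336768/427795 H=4911104/1045535] → run H
t=13: vr[F=2048/335 G=2336768/427795 H=5254144/1045535] → run H
t=14: vr[F=2048/335 G=2336768/427795 H=5597184/1045535] → run H
t=15: vr[F=2048/335 G=2336768/427795] → run G
t=16: vr[F=2048/335 G=2679808/427795] → run F
t=17: vr[F=3072/335 G=2679808/427795] → run G
t=18: vr[F=3072/335 G=3022848/427795] → run G
t=19: vr[F=3072/335 G=3365888/427795] → run G
t=20: vr[F=3072/335] → run F
t=21: vr[F=4096/335] → run F
t=22: vr[F=1024/67] → run F
t=23: vr[F=6144/335] → run F
t=24: (idle)
t=25: (idle)
t=26: (idle)
t=27: (idle)

context switches = 12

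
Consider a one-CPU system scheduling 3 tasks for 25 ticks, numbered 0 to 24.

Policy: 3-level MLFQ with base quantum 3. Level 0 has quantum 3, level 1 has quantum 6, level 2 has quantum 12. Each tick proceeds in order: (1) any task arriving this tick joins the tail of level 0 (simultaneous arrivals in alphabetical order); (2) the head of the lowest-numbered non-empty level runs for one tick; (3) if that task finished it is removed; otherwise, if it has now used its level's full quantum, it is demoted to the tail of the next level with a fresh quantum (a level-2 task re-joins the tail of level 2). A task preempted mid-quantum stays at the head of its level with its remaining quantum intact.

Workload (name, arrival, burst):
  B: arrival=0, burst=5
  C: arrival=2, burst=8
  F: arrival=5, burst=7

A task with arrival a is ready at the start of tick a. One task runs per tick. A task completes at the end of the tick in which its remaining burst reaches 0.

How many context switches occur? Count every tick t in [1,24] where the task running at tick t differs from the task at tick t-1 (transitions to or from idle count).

t=0: L0/L1/L2 = B/-/- → run B
t=1: L0/L1/L2 = B/-/- → run B
t=2: L0/L1/L2 = BC/-/- → run B
t=3: L0/L1/L2 = C/B/- → run C
t=4: L0/L1/L2 = C/B/- → run C
t=5: L0/L1/L2 = CF/B/- → run C
t=6: L0/L1/L2 = F/BC/- → run F
t=7: L0/L1/L2 = F/BC/- → run F
t=8: L0/L1/L2 = F/BC/- → run F
t=9: L0/L1/L2 = -/BCF/- → run B
t=10: L0/L1/L2 = -/BCF/- → run B
t=11: L0/L1/L2 = -/CF/- → run C
t=12: L0/L1/L2 = -/CF/- → run C
t=13: L0/L1/L2 = -/CF/- → run C
t=14: L0/L1/L2 = -/CF/- → run C
t=15: L0/L1/L2 = -/CF/- → run C
t=16: L0/L1/L2 = -/F/- → run F
t=17: L0/L1/L2 = -/F/- → run F
t=18: L0/L1/L2 = -/F/- → run F
t=19: L0/L1/L2 = -/F/- → run F
t=20: (idle)
t=21: (idle)
t=22: (idle)
t=23: (idle)
t=24: (idle)

context switches = 6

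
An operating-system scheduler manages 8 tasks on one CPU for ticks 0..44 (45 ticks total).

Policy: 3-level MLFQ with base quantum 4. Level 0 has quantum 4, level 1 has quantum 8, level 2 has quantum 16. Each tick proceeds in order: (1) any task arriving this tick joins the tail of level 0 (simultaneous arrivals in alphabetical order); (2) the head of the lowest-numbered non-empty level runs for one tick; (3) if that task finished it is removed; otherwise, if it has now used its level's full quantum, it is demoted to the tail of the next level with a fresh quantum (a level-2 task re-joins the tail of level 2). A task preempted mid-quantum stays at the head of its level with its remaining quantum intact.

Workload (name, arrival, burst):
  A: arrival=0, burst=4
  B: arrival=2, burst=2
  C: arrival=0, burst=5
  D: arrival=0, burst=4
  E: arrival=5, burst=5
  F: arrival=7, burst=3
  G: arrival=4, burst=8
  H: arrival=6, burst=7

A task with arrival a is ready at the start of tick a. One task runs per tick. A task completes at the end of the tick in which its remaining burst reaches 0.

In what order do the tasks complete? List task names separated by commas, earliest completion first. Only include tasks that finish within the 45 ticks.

completion order = A, D, B, F, C, G, E, H

t=0: L0/L1/L2 = ACD/-/- → run A
t=1: L0/L1/L2 = ACD/-/- → run A
t=2: L0/L1/L2 = ACDB/-/- → run A
t=3: L0/L1/L2 = ACDB/-/- → run A
t=4: L0/L1/L2 = CDBG/-/- → run C
t=5: L0/L1/L2 = CDBGE/-/- → run C
t=6: L0/L1/L2 = CDBGEH/-/- → run C
t=7: L0/L1/L2 = CDBGEHF/-/- → run C
t=8: L0/L1/L2 = DBGEHF/C/- → run D
t=9: L0/L1/L2 = DBGEHF/C/- → run D
t=10: L0/L1/L2 = DBGEHF/C/- → run D
t=11: L0/L1/L2 = DBGEHF/C/- → run D
t=12: L0/L1/L2 = BGEHF/C/- → run B
t=13: L0/L1/L2 = BGEHF/C/- → run B
t=14: L0/L1/L2 = GEHF/C/- → run G
t=15: L0/L1/L2 = GEHF/C/- → run G
t=16: L0/L1/L2 = GEHF/C/- → run G
t=17: L0/L1/L2 = GEHF/C/- → run G
t=18: L0/L1/L2 = EHF/CG/- → run E
t=19: L0/L1/L2 = EHF/CG/- → run E
t=20: L0/L1/L2 = EHF/CG/- → run E
t=21: L0/L1/L2 = EHF/CG/- → run E
t=22: L0/L1/L2 = HF/CGE/- → run H
t=23: L0/L1/L2 = HF/CGE/- → run H
t=24: L0/L1/L2 = HF/CGE/- → run H
t=25: L0/L1/L2 = HF/CGE/- → run H
t=26: L0/L1/L2 = F/CGEH/- → run F
t=27: L0/L1/L2 = F/CGEH/- → run F
t=28: L0/L1/L2 = F/CGEH/- → run F
t=29: L0/L1/L2 = -/CGEH/- → run C
t=30: L0/L1/L2 = -/GEH/- → run G
t=31: L0/L1/L2 = -/GEH/- → run G
t=32: L0/L1/L2 = -/GEH/- → run G
t=33: L0/L1/L2 = -/GEH/- → run G
t=34: L0/L1/L2 = -/EH/- → run E
t=35: L0/L1/L2 = -/H/- → run H
t=36: L0/L1/L2 = -/H/- → run H
t=37: L0/L1/L2 = -/H/- → run H
t=38: (idle)
t=39: (idle)
t=40: (idle)
t=41: (idle)
t=42: (idle)
t=43: (idle)
t=44: (idle)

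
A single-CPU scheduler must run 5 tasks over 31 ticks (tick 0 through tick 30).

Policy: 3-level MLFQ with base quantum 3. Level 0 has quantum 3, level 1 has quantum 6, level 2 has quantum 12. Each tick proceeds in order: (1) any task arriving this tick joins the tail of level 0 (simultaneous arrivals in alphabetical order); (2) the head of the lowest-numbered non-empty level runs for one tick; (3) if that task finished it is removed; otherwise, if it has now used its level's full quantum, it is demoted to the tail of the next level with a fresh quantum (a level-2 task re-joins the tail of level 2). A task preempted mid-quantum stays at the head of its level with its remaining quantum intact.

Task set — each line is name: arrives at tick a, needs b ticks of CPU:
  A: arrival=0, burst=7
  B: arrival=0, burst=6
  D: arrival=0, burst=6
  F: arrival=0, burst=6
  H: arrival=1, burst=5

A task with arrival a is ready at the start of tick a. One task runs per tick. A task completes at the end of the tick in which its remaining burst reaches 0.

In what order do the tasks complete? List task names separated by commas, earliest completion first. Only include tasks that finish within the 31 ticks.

t=0: L0/L1/L2 = ABDF/-/- → run A
t=1: L0/L1/L2 = ABDFH/-/- → run A
t=2: L0/L1/L2 = ABDFH/-/- → run A
t=3: L0/L1/L2 = BDFH/A/- → run B
t=4: L0/L1/L2 = BDFH/A/- → run B
t=5: L0/L1/L2 = BDFH/A/- → run B
t=6: L0/L1/L2 = DFH/AB/- → run D
t=7: L0/L1/L2 = DFH/AB/- → run D
t=8: L0/L1/L2 = DFH/AB/- → run D
t=9: L0/L1/L2 = FH/ABD/- → run F
t=10: L0/L1/L2 = FH/ABD/- → run F
t=11: L0/L1/L2 = FH/ABD/- → run F
t=12: L0/L1/L2 = H/ABDF/- → run H
t=13: L0/L1/L2 = H/ABDF/- → run H
t=14: L0/L1/L2 = H/ABDF/- → run H
t=15: L0/L1/L2 = -/ABDFH/- → run A
t=16: L0/L1/L2 = -/ABDFH/- → run A
t=17: L0/L1/L2 = -/ABDFH/- → run A
t=18: L0/L1/L2 = -/ABDFH/- → run A
t=19: L0/L1/L2 = -/BDFH/- → run B
t=20: L0/L1/L2 = -/BDFH/- → run B
t=21: L0/L1/L2 = -/BDFH/- → run B
t=22: L0/L1/L2 = -/DFH/- → run D
t=23: L0/L1/L2 = -/DFH/- → run D
t=24: L0/L1/L2 = -/DFH/- → run D
t=25: L0/L1/L2 = -/FH/- → run F
t=26: L0/L1/L2 = -/FH/- → run F
t=27: L0/L1/L2 = -/FH/- → run F
t=28: L0/L1/L2 = -/H/- → run H
t=29: L0/L1/L2 = -/H/- → run H
t=30: (idle)

completion order = A, B, D, F, H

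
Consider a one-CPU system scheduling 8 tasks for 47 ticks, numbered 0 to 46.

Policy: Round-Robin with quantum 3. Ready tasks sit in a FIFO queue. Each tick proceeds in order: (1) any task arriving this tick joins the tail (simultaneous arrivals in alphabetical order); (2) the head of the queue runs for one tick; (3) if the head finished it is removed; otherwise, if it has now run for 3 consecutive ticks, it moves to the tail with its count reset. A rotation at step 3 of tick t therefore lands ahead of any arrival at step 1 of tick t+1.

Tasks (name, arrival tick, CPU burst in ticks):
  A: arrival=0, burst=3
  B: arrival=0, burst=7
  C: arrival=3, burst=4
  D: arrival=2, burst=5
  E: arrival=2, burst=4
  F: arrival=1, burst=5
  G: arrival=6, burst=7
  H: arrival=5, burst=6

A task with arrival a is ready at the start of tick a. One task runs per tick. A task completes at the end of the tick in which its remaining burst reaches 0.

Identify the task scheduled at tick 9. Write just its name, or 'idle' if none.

t=0: queue=[A,B] q_used=0 → run A
t=1: queue=[A,B,F] q_used=1 → run A
t=2: queue=[A,B,F,D,E] q_used=2 → run A
t=3: queue=[B,F,D,E,C] q_used=0 → run B
t=4: queue=[B,F,D,E,C] q_used=1 → run B
t=5: queue=[B,F,D,E,C,H] q_used=2 → run B
t=6: queue=[F,D,E,C,H,B,G] q_used=0 → run F
t=7: queue=[F,D,E,C,H,B,G] q_used=1 → run F
t=8: queue=[F,D,E,C,H,B,G] q_used=2 → run F
t=9: queue=[D,E,C,H,B,G,F] q_used=0 → run D
t=10: queue=[D,E,C,H,B,G,F] q_used=1 → run D
t=11: queue=[D,E,C,H,B,G,F] q_used=2 → run D
t=12: queue=[E,C,H,B,G,F,D] q_used=0 → run E
t=13: queue=[E,C,H,B,G,F,D] q_used=1 → run E
t=14: queue=[E,C,H,B,G,F,D] q_used=2 → run E
t=15: queue=[C,H,B,G,F,D,E] q_used=0 → run C
t=16: queue=[C,H,B,G,F,D,E] q_used=1 → run C
t=17: queue=[C,H,B,G,F,D,E] q_used=2 → run C
t=18: queue=[H,B,G,F,D,E,C] q_used=0 → run H
t=19: queue=[H,B,G,F,D,E,C] q_used=1 → run H
t=20: queue=[H,B,G,F,D,E,C] q_used=2 → run H
t=21: queue=[B,G,F,D,E,C,H] q_used=0 → run B
t=22: queue=[B,G,F,D,E,C,H] q_used=1 → run B
t=23: queue=[B,G,F,D,E,C,H] q_used=2 → run B
t=24: queue=[G,F,D,E,C,H,B] q_used=0 → run G
t=25: queue=[G,F,D,E,C,H,B] q_used=1 → run G
t=26: queue=[G,F,D,E,C,H,B] q_used=2 → run G
t=27: queue=[F,D,E,C,H,B,G] q_used=0 → run F
t=28: queue=[F,D,E,C,H,B,G] q_used=1 → run F
t=29: queue=[D,E,C,H,B,G] q_used=0 → run D
t=30: queue=[D,E,C,H,B,G] q_used=1 → run D
t=31: queue=[E,C,H,B,G] q_used=0 → run E
t=32: queue=[C,H,B,G] q_used=0 → run C
t=33: queue=[H,B,G] q_used=0 → run H
t=34: queue=[H,B,G] q_used=1 → run H
t=35: queue=[H,B,G] q_used=2 → run H
t=36: queue=[B,G] q_used=0 → run B
t=37: queue=[G] q_used=0 → run G
t=38: queue=[G] q_used=1 → run G
t=39: queue=[G] q_used=2 → run G
t=40: queue=[G] q_used=0 → run G
t=41: (idle)
t=42: (idle)
t=43: (idle)
t=44: (idle)
t=45: (idle)
t=46: (idle)

running at tick 9 = D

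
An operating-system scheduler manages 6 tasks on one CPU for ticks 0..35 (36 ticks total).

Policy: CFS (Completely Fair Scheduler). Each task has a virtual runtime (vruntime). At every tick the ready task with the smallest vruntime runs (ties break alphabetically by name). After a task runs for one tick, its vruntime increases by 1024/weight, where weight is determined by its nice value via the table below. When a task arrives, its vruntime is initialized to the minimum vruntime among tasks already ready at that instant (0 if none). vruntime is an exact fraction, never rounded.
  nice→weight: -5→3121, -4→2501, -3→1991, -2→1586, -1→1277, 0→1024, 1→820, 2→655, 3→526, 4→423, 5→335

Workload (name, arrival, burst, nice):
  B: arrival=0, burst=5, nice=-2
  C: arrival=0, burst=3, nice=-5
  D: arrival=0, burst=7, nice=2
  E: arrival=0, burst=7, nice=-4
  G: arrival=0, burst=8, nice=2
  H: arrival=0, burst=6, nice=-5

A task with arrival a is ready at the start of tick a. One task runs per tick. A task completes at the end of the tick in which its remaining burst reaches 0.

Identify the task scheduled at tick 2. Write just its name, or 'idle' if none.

t=0: vr[B=0 C=0 D=0 E=0 G=0 H=0] → run B
t=1: vr[B=512/793 C=0 D=0 E=0 G=0 H=0] → run C
t=2: vr[B=512/793 C=1024/3121 D=0 E=0 G=0 H=0] → run D
t=3: vr[B=512/793 C=1024/3121 D=1024/655 E=0 G=0 H=0] → run E
t=4: vr[B=512/793 C=1024/3121 D=1024/655 E=1024/2501 G=0 H=0] → run G
t=5: vr[B=512/793 C=1024/3121 D=1024/655 E=1024/2501 G=1024/655 H=0] → run H
t=6: vr[B=512/793 C=1024/3121 D=1024/655 E=1024/2501 G=1024/655 H=1024/3121] → run C
t=7: vr[B=512/793 C=2048/3121 D=1024/655 E=1024/2501 G=1024/655 H=1024/3121] → run H
t=8: vr[B=512/793 C=2048/3121 D=1024/655 E=1024/2501 G=1024/655 H=2048/3121] → run E
t=9: vr[B=512/793 C=2048/3121 D=1024/655 E=2048/2501 G=1024/655 H=2048/3121] → run B
t=10: vr[B=1024/793 C=2048/3121 D=1024/655 E=2048/2501 G=1024/655 H=2048/3121] → run C
t=11: vr[B=1024/793 D=1024/655 E=2048/2501 G=1024/655 H=2048/3121] → run H
t=12: vr[B=1024/793 D=1024/655 E=2048/2501 G=1024/655 H=3072/3121] → run E
t=13: vr[B=1024/793 D=1024/655 E=3072/2501 G=1024/655 H=3072/3121] → run H
t=14: vr[B=1024/793 D=1024/655 E=3072/2501 G=1024/655 H=4096/3121] → run E
t=15: vr[B=1024/793 D=1024/655 E=4096/2501 G=1024/655 H=4096/3121] → run B
t=16: vr[B=1536/793 D=1024/655 E=4096/2501 G=1024/655 H=4096/3121] → run H
t=17: vr[B=1536/793 D=1024/655 E=4096/2501 G=1024/655 H=5120/3121] → run D
t=18: vr[B=1536/793 D=2048/655 E=4096/2501 G=1024/655 H=5120/3121] → run G
t=19: vr[B=1536/793 D=2048/655 E=4096/2501 G=2048/655 H=5120/3121] → run E
t=20: vr[B=1536/793 D=2048/655 E=5120/2501 G=2048/655 H=5120/3121] → run H
t=21: vr[B=1536/793 D=2048/655 E=5120/2501 G=2048/655] → run B
t=22: vr[B=2048/793 D=2048/655 E=5120/2501 G=2048/655] → run E
t=23: vr[B=2048/793 D=2048/655 E=6144/2501 G=2048/655] → run E
t=24: vr[B=2048/793 D=2048/655 G=2048/655] → run B
t=25: vr[D=2048/655 G=2048/655] → run D
t=26: vr[D=3072/655 G=2048/655] → run G
t=27: vr[D=3072/655 G=3072/655] → run D
t=28: vr[D=4096/655 G=3072/655] → run G
t=29: vr[D=4096/655 G=4096/655] → run D
t=30: vr[D=1024/131 G=4096/655] → run G
t=31: vr[D=1024/131 G=1024/131] → run D
t=32: vr[D=6144/655 G=1024/131] → run G
t=33: vr[D=6144/655 G=6144/655] → run D
t=34: vr[G=6144/655] → run G
t=35: vr[G=7168/655] → run G

running at tick 2 = D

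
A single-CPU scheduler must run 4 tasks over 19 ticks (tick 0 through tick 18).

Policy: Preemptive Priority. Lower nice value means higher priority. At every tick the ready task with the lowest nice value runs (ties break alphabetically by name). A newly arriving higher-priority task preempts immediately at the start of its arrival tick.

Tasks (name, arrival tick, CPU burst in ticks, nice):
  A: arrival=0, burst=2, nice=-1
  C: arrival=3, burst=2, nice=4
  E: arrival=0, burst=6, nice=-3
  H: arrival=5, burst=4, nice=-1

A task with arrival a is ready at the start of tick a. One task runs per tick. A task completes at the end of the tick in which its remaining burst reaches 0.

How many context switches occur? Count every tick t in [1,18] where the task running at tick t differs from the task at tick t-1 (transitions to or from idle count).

t=0: ready={A,E} → run E
t=1: ready={A,E} → run E
t=2: ready={A,E} → run E
t=3: ready={A,C,E} → run E
t=4: ready={A,C,E} → run E
t=5: ready={A,C,E,H} → run E
t=6: ready={A,C,H} → run A
t=7: ready={A,C,H} → run A
t=8: ready={C,H} → run H
t=9: ready={C,H} → run H
t=10: ready={C,H} → run H
t=11: ready={C,H} → run H
t=12: ready={C} → run C
t=13: ready={C} → run C
t=14: (idle)
t=15: (idle)
t=16: (idle)
t=17: (idle)
t=18: (idle)

context switches = 4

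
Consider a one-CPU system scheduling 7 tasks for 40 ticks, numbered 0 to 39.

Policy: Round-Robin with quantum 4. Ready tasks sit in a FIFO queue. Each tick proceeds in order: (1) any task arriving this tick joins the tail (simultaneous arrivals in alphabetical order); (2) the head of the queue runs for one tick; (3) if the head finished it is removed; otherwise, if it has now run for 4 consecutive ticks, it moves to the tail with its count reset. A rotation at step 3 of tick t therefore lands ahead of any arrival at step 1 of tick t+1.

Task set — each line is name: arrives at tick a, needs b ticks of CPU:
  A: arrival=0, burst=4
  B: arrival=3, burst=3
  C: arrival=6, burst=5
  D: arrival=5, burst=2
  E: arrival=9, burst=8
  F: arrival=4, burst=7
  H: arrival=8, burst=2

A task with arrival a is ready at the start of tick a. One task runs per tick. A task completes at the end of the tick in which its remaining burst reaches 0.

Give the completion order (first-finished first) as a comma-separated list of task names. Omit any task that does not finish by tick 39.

completion order = A, B, D, H, F, C, E

t=0: queue=[A] q_used=0 → run A
t=1: queue=[A] q_used=1 → run A
t=2: queue=[A] q_used=2 → run A
t=3: queue=[A,B] q_used=3 → run A
t=4: queue=[B,F] q_used=0 → run B
t=5: queue=[B,F,D] q_used=1 → run B
t=6: queue=[B,F,D,C] q_used=2 → run B
t=7: queue=[F,D,C] q_used=0 → run F
t=8: queue=[F,D,C,H] q_used=1 → run F
t=9: queue=[F,D,C,H,E] q_used=2 → run F
t=10: queue=[F,D,C,H,E] q_used=3 → run F
t=11: queue=[D,C,H,E,F] q_used=0 → run D
t=12: queue=[D,C,H,E,F] q_used=1 → run D
t=13: queue=[C,H,E,F] q_used=0 → run C
t=14: queue=[C,H,E,F] q_used=1 → run C
t=15: queue=[C,H,E,F] q_used=2 → run C
t=16: queue=[C,H,E,F] q_used=3 → run C
t=17: queue=[H,E,F,C] q_used=0 → run H
t=18: queue=[H,E,F,C] q_used=1 → run H
t=19: queue=[E,F,C] q_used=0 → run E
t=20: queue=[E,F,C] q_used=1 → run E
t=21: queue=[E,F,C] q_used=2 → run E
t=22: queue=[E,F,C] q_used=3 → run E
t=23: queue=[F,C,E] q_used=0 → run F
t=24: queue=[F,C,E] q_used=1 → run F
t=25: queue=[F,C,E] q_used=2 → run F
t=26: queue=[C,E] q_used=0 → run C
t=27: queue=[E] q_used=0 → run E
t=28: queue=[E] q_used=1 → run E
t=29: queue=[E] q_used=2 → run E
t=30: queue=[E] q_used=3 → run E
t=31: (idle)
t=32: (idle)
t=33: (idle)
t=34: (idle)
t=35: (idle)
t=36: (idle)
t=37: (idle)
t=38: (idle)
t=39: (idle)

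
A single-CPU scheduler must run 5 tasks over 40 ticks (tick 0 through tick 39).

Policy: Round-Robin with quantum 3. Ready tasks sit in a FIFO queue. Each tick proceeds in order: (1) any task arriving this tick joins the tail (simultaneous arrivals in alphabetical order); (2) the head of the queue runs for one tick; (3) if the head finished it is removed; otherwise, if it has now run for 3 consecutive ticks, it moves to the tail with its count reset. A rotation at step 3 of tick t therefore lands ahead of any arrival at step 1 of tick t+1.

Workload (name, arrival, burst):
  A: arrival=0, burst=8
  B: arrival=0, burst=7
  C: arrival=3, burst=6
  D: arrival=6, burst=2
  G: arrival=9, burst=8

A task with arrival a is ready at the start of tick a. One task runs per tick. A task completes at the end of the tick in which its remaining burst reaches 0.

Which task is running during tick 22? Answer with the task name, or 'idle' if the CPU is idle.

running at tick 22 = C

t=0: queue=[A,B] q_used=0 → run A
t=1: queue=[A,B] q_used=1 → run A
t=2: queue=[A,B] q_used=2 → run A
t=3: queue=[B,A,C] q_used=0 → run B
t=4: queue=[B,A,C] q_used=1 → run B
t=5: queue=[B,A,C] q_used=2 → run B
t=6: queue=[A,C,B,D] q_used=0 → run A
t=7: queue=[A,C,B,D] q_used=1 → run A
t=8: queue=[A,C,B,D] q_used=2 → run A
t=9: queue=[C,B,D,A,G] q_used=0 → run C
t=10: queue=[C,B,D,A,G] q_used=1 → run C
t=11: queue=[C,B,D,A,G] q_used=2 → run C
t=12: queue=[B,D,A,G,C] q_used=0 → run B
t=13: queue=[B,D,A,G,C] q_used=1 → run B
t=14: queue=[B,D,A,G,C] q_used=2 → run B
t=15: queue=[D,A,G,C,B] q_used=0 → run D
t=16: queue=[D,A,G,C,B] q_used=1 → run D
t=17: queue=[A,G,C,B] q_used=0 → run A
t=18: queue=[A,G,C,B] q_used=1 → run A
t=19: queue=[G,C,B] q_used=0 → run G
t=20: queue=[G,C,B] q_used=1 → run G
t=21: queue=[G,C,B] q_used=2 → run G
t=22: queue=[C,B,G] q_used=0 → run C
t=23: queue=[C,B,G] q_used=1 → run C
t=24: queue=[C,B,G] q_used=2 → run C
t=25: queue=[B,G] q_used=0 → run B
t=26: queue=[G] q_used=0 → run G
t=27: queue=[G] q_used=1 → run G
t=28: queue=[G] q_used=2 → run G
t=29: queue=[G] q_used=0 → run G
t=30: queue=[G] q_used=1 → run G
t=31: (idle)
t=32: (idle)
t=33: (idle)
t=34: (idle)
t=35: (idle)
t=36: (idle)
t=37: (idle)
t=38: (idle)
t=39: (idle)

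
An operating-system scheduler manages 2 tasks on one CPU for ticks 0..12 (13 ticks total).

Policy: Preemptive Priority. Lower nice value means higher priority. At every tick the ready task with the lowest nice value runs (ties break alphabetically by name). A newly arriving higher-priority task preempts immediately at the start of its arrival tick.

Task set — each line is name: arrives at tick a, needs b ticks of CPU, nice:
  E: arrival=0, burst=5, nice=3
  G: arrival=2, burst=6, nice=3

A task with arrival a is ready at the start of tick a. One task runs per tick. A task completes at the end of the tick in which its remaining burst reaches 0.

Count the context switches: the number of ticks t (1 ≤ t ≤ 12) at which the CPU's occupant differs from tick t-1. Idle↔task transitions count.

t=0: ready={E} → run E
t=1: ready={E} → run E
t=2: ready={E,G} → run E
t=3: ready={E,G} → run E
t=4: ready={E,G} → run E
t=5: ready={G} → run G
t=6: ready={G} → run G
t=7: ready={G} → run G
t=8: ready={G} → run G
t=9: ready={G} → run G
t=10: ready={G} → run G
t=11: (idle)
t=12: (idle)

context switches = 2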